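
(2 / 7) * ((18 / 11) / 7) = 36 / 539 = 0.07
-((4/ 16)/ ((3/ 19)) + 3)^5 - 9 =-505523863/ 248832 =-2031.59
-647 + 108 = -539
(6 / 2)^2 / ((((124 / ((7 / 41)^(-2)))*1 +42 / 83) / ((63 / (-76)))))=-11301363 / 6241880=-1.81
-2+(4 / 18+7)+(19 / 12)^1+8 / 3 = 341 / 36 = 9.47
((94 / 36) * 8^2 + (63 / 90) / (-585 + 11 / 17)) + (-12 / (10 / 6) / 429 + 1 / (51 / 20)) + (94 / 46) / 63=58618980536251 / 349927037460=167.52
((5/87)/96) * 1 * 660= 0.40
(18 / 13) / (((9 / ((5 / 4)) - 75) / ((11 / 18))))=-0.01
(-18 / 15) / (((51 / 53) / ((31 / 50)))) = -1643 / 2125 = -0.77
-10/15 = -2/3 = -0.67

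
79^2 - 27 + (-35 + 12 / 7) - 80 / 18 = 6176.27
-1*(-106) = 106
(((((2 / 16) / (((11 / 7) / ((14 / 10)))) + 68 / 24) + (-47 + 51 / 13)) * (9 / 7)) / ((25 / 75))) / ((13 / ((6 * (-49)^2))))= -6377763609 / 37180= -171537.48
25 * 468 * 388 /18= 252200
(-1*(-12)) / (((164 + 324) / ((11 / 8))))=33 / 976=0.03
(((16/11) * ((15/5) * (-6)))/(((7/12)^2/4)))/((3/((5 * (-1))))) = 276480/539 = 512.95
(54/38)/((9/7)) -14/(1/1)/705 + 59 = 804844/13395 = 60.09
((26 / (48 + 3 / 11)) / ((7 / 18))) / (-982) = -286 / 202783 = -0.00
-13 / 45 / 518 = -13 / 23310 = -0.00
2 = 2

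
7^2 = 49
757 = 757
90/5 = 18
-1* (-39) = 39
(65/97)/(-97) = -0.01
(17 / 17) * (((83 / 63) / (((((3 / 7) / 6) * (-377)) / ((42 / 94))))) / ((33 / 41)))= -47642 / 1754181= -0.03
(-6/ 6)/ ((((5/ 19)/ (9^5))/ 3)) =-3365793/ 5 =-673158.60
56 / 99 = 0.57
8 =8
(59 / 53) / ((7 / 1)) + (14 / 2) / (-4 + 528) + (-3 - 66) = -13380363 / 194404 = -68.83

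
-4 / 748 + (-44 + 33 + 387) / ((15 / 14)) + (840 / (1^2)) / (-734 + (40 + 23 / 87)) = 11841127183 / 33859155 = 349.72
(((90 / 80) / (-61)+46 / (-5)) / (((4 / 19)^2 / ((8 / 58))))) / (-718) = 8119973 / 203222720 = 0.04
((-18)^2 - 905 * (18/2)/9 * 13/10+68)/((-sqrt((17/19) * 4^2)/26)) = 20397 * sqrt(323)/68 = 5390.87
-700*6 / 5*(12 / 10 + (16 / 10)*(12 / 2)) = -9072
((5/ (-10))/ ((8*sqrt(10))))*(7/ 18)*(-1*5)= 7*sqrt(10)/ 576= 0.04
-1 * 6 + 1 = -5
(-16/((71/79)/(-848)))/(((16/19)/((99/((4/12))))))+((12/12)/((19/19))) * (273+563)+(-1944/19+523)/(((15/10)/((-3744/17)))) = 120708265988/22933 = 5263518.34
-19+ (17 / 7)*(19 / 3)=-76 / 21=-3.62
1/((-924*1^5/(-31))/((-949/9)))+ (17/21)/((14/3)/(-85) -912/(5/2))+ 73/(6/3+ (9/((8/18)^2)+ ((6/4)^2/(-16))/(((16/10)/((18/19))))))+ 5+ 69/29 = 1266440699902765/235530657600084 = 5.38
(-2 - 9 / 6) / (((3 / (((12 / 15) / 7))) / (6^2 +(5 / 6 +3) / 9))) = -1967 / 405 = -4.86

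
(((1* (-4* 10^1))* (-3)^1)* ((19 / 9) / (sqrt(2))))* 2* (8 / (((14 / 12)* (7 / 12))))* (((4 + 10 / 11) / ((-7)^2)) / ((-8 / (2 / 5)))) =-393984* sqrt(2) / 26411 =-21.10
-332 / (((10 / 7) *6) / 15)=-581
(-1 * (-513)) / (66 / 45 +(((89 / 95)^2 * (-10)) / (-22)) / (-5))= 152784225 / 413047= 369.90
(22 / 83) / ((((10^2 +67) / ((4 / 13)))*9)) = 0.00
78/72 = 13/12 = 1.08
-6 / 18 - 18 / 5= -59 / 15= -3.93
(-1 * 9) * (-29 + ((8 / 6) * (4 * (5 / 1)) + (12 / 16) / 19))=1569 / 76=20.64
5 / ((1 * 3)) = 5 / 3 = 1.67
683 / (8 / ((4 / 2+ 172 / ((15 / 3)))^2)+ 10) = 5655923 / 82860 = 68.26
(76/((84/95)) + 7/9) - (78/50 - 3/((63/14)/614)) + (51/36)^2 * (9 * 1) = 12916663/25200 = 512.57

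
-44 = -44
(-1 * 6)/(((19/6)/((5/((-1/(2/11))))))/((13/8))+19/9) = 3510/19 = 184.74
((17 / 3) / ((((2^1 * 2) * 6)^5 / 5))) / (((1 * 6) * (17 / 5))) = 25 / 143327232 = 0.00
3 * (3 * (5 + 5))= 90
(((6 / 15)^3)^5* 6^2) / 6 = 196608 / 30517578125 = 0.00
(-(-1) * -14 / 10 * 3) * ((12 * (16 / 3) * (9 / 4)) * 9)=-27216 / 5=-5443.20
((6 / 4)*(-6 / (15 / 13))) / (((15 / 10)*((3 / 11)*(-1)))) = 286 / 15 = 19.07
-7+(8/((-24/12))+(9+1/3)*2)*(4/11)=-5/3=-1.67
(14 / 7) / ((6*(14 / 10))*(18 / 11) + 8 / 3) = 165 / 1354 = 0.12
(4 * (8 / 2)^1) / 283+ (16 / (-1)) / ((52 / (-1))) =1340 / 3679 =0.36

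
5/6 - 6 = -31/6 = -5.17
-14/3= -4.67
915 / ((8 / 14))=6405 / 4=1601.25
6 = 6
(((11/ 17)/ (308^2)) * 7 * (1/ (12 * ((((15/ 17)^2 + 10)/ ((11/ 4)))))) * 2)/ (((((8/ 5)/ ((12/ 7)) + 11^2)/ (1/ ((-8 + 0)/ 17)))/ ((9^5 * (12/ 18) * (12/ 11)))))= -17065161/ 11230586752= -0.00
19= 19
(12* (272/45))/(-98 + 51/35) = -7616/10137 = -0.75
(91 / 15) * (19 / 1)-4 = 1669 / 15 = 111.27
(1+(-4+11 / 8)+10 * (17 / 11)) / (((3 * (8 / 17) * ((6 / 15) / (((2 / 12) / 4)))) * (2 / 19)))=1965455 / 202752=9.69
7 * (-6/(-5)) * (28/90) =196/75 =2.61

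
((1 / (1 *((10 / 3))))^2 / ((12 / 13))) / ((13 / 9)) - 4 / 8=-173 / 400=-0.43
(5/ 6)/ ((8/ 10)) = 25/ 24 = 1.04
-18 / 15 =-6 / 5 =-1.20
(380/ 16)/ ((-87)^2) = 95/ 30276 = 0.00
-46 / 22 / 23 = -1 / 11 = -0.09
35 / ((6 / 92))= 1610 / 3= 536.67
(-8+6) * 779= -1558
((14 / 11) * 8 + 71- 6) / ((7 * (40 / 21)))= 2481 / 440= 5.64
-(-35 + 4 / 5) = 171 / 5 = 34.20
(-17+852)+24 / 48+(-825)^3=-1123029579 / 2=-561514789.50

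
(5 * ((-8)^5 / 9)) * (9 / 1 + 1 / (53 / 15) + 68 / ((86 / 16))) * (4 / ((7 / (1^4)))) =-228171.20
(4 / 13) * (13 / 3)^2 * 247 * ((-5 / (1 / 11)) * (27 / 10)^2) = -2861001 / 5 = -572200.20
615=615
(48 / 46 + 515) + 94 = 14031 / 23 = 610.04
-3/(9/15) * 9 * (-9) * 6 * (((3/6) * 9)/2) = 10935/2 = 5467.50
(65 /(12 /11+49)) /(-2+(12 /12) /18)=-2574 /3857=-0.67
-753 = -753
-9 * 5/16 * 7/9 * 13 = -28.44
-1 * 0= 0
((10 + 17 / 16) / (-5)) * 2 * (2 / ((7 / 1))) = -177 / 140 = -1.26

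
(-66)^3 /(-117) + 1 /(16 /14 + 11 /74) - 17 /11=2456.46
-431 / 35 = -12.31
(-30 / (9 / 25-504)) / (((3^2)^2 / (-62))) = -15500 / 339957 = -0.05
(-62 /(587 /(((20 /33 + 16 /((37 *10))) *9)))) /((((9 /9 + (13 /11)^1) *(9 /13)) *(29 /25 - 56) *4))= 1996865 /1071962964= 0.00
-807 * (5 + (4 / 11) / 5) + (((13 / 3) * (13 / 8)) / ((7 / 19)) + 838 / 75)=-62576429 / 15400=-4063.40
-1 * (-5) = 5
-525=-525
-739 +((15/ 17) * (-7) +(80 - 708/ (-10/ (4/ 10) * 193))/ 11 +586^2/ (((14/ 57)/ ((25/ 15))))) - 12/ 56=29425250832779/ 12631850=2329449.04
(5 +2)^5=16807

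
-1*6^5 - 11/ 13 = -101099/ 13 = -7776.85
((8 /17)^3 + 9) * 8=357832 /4913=72.83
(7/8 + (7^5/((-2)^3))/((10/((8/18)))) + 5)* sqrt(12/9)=-31499* sqrt(3)/540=-101.03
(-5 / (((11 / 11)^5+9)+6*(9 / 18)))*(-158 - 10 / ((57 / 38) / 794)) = 6290 / 3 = 2096.67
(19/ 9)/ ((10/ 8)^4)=4864/ 5625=0.86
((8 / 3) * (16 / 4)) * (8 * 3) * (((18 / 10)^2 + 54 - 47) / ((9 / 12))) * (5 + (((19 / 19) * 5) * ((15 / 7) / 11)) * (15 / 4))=34930688 / 1155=30243.02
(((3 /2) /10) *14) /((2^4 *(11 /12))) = 63 /440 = 0.14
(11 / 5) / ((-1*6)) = -11 / 30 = -0.37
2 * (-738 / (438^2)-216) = -2302169 / 5329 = -432.01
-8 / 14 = -0.57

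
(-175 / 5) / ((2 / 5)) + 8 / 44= -1921 / 22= -87.32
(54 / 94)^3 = 19683 / 103823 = 0.19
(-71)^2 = 5041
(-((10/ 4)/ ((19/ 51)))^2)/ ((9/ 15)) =-75.05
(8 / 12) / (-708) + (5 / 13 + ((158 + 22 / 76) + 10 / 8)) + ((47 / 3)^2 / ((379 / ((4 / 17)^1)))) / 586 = 158386897569695 / 990392213772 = 159.92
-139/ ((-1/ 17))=2363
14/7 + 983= 985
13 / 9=1.44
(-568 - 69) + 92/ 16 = -631.25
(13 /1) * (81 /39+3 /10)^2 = 95481 /1300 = 73.45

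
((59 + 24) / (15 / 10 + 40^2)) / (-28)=-83 / 44842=-0.00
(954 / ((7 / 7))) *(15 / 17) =14310 / 17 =841.76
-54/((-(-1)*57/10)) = -180/19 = -9.47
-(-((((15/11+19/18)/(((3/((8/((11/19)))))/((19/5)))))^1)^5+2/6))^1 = 158311890207727906682829386501/1163042791935190959375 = 136118714.90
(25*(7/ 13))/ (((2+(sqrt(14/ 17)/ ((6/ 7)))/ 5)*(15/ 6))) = 1071000/ 393341 - 7350*sqrt(238)/ 393341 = 2.43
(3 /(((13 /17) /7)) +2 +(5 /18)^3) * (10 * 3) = 11176405 /12636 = 884.49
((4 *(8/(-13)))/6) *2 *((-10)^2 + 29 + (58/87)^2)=-37280/351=-106.21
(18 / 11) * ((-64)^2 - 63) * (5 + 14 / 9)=475894 / 11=43263.09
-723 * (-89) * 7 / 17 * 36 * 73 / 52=295931853 / 221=1339058.16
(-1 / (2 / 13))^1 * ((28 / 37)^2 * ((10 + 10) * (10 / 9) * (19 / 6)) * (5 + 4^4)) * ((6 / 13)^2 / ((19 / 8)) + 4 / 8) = -2152530800 / 53391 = -40316.36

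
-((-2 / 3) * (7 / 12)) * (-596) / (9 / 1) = -2086 / 81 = -25.75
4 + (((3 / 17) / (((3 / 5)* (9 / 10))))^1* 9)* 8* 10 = 4068 / 17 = 239.29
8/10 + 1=9/5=1.80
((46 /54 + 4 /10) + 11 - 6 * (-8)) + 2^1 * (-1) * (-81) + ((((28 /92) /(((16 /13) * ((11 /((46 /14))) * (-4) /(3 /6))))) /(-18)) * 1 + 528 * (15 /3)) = 1088113859 /380160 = 2862.25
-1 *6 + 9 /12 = -5.25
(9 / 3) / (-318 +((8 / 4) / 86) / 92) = -11868 / 1258007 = -0.01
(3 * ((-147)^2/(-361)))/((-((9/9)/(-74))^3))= -26269456248/361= -72768576.86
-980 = -980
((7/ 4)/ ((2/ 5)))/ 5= 7/ 8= 0.88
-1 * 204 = -204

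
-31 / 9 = -3.44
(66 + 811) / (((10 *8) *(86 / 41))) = 35957 / 6880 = 5.23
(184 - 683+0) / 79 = -499 / 79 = -6.32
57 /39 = 19 /13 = 1.46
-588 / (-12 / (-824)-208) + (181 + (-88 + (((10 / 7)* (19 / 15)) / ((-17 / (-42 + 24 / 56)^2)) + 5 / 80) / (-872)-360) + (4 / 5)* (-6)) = -936801363579691 / 3485616928640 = -268.76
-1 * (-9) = 9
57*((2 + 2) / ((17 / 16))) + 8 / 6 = 215.92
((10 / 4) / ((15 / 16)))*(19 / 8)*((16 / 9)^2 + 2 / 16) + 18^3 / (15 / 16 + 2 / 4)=182328901 / 44712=4077.85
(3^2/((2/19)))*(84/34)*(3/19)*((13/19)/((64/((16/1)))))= 7371/1292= 5.71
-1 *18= -18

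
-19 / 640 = -0.03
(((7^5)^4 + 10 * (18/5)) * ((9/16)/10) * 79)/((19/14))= 397126109363215108149/1520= 261267177212641518.52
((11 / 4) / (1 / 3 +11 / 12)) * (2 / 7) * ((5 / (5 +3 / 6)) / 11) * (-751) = -3004 / 77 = -39.01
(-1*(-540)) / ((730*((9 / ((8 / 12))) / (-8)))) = -32 / 73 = -0.44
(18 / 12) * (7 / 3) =7 / 2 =3.50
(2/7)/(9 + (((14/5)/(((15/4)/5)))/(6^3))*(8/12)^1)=2430/76643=0.03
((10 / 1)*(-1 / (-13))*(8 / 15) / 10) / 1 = 8 / 195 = 0.04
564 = 564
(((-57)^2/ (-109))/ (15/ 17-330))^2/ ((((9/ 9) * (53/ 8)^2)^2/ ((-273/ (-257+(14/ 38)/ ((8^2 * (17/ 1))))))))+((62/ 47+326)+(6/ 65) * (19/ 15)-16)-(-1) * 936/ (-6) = 4218495815311029971675282386/ 27139747150850903481993925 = 155.44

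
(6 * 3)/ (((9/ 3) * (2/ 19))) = 57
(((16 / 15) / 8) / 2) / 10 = 1 / 150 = 0.01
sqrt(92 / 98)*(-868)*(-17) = 2108*sqrt(46) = 14297.15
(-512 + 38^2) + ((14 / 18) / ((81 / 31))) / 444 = 301666249 / 323676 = 932.00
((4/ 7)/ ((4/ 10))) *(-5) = -50/ 7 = -7.14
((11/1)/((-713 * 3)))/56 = -11/119784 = -0.00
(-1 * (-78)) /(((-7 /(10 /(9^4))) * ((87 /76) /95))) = -1877200 /1331883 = -1.41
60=60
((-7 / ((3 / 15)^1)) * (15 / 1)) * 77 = -40425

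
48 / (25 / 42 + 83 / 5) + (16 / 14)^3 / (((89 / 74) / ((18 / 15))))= 2359442208 / 551164985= 4.28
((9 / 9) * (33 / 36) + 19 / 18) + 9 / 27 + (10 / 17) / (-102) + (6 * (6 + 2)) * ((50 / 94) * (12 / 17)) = 9937369 / 488988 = 20.32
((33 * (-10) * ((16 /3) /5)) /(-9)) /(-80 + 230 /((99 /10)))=-968 /1405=-0.69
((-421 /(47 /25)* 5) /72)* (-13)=684125 /3384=202.16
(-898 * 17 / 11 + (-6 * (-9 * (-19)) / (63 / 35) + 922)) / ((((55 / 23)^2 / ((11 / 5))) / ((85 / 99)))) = -11385138 / 33275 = -342.15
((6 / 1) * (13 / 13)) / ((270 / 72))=8 / 5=1.60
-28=-28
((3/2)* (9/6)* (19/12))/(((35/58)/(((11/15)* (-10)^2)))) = 6061/14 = 432.93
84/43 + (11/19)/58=93041/47386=1.96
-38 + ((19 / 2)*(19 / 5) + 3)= 11 / 10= 1.10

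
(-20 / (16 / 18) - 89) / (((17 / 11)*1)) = -2453 / 34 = -72.15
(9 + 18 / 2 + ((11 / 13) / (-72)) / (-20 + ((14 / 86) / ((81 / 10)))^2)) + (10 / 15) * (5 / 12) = 4150891459219 / 227093143680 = 18.28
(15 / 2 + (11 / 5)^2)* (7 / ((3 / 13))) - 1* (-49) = 63497 / 150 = 423.31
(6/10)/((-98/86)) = -129/245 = -0.53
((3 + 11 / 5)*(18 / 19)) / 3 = 156 / 95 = 1.64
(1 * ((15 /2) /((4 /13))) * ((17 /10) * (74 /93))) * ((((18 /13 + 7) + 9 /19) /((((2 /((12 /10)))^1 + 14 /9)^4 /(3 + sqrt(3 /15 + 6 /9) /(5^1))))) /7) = 752465781 * sqrt(195) /145805978150 + 6772192029 /5832239126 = 1.23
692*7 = 4844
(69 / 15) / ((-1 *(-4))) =23 / 20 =1.15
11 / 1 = 11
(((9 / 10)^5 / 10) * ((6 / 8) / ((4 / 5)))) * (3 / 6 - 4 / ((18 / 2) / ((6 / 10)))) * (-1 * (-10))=413343 / 3200000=0.13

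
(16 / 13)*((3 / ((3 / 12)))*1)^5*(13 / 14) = 1990656 / 7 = 284379.43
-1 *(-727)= 727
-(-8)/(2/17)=68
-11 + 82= 71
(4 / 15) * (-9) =-12 / 5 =-2.40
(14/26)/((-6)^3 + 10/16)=-56/22399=-0.00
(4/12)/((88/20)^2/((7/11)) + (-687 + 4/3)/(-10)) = 350/103939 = 0.00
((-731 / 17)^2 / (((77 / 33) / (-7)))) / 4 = -5547 / 4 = -1386.75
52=52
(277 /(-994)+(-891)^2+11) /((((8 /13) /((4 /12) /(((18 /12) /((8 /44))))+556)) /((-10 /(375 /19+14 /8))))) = -3832023152143420 /11478357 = -333847705.92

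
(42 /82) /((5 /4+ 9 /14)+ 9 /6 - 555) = -0.00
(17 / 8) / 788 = 17 / 6304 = 0.00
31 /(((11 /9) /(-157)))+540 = -37863 /11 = -3442.09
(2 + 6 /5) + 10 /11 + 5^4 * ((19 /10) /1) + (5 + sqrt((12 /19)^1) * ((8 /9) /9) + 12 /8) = 16 * sqrt(57) /1539 + 65896 /55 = 1198.19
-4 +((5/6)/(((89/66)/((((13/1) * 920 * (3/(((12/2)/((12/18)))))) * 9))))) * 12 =23680444/89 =266072.40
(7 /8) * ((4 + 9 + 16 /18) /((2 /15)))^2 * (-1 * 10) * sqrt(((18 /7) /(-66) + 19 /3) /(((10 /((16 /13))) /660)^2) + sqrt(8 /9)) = -1953125 * sqrt(49686 * sqrt(2) + 3095414784) /5616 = -19349390.77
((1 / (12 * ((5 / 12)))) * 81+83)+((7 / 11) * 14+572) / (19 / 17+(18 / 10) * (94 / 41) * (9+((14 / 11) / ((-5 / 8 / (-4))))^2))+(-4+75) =2830288603553 / 16449286265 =172.06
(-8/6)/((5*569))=-4/8535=-0.00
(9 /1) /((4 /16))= 36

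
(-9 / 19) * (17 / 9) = -17 / 19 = -0.89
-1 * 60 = -60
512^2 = 262144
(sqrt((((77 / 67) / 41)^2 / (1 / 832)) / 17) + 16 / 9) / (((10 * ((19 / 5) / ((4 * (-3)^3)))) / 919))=-88224 / 19 - 30569616 * sqrt(221) / 887281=-5155.55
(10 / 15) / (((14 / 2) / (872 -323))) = 52.29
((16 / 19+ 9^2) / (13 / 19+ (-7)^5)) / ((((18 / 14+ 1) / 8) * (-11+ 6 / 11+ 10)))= 23947 / 638640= 0.04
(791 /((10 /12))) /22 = 2373 /55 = 43.15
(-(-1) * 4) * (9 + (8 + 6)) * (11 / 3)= 1012 / 3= 337.33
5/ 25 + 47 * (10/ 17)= 2367/ 85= 27.85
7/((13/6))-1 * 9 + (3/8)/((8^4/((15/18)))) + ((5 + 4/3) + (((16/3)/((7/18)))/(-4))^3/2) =-17171806907/876675072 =-19.59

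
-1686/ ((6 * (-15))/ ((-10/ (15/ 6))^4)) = 71936/ 15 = 4795.73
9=9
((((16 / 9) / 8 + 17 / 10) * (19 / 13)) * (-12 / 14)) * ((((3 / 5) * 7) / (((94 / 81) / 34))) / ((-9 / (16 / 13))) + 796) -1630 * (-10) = 60147939736 / 4170075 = 14423.71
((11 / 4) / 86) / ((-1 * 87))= -11 / 29928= -0.00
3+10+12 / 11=155 / 11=14.09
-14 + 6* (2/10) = -64/5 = -12.80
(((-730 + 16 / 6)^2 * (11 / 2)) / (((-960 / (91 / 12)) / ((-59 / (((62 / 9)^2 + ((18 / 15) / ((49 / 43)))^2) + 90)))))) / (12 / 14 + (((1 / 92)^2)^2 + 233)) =1653130500575718028865 / 39504176119536913503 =41.85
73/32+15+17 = 1097/32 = 34.28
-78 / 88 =-39 / 44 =-0.89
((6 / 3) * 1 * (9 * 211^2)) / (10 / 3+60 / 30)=1202067 / 8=150258.38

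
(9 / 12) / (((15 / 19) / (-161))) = -3059 / 20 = -152.95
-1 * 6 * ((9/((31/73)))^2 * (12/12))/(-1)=2695.00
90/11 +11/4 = 10.93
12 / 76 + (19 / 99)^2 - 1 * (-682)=127037620 / 186219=682.19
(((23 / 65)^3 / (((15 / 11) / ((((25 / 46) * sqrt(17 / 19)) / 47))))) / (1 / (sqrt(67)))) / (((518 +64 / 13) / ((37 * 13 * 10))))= 19573 * sqrt(21641) / 107615430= 0.03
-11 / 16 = -0.69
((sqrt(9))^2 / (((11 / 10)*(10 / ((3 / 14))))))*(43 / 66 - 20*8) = -94653 / 3388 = -27.94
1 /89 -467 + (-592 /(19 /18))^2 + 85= 10093706987 /32129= 314161.88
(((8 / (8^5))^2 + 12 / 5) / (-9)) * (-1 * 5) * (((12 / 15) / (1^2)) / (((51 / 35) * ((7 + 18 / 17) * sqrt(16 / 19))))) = 1409286179 * sqrt(19) / 62058921984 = 0.10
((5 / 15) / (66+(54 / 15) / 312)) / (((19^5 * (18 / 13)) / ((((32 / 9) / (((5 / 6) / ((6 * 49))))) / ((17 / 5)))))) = 10599680 / 19506254795883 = 0.00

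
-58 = -58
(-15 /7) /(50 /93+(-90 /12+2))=2790 /6461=0.43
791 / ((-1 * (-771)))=791 / 771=1.03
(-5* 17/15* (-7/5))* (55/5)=1309/15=87.27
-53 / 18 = -2.94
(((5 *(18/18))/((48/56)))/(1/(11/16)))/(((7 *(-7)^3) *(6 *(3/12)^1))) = -55/49392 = -0.00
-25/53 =-0.47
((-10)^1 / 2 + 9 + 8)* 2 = 24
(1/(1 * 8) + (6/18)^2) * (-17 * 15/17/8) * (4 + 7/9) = -3655/1728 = -2.12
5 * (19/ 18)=95/ 18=5.28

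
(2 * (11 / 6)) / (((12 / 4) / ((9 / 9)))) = 11 / 9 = 1.22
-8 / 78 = -4 / 39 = -0.10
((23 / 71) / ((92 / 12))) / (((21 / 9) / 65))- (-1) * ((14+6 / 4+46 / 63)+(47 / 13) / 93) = 62897329 / 3605238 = 17.45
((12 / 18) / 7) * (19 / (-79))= -38 / 1659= -0.02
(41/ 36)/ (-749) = -41/ 26964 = -0.00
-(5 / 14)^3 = -125 / 2744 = -0.05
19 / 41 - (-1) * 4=183 / 41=4.46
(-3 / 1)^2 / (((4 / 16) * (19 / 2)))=72 / 19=3.79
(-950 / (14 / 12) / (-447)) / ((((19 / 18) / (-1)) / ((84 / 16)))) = -1350 / 149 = -9.06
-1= -1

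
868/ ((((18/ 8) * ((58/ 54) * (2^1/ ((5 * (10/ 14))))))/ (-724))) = -13466400/ 29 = -464358.62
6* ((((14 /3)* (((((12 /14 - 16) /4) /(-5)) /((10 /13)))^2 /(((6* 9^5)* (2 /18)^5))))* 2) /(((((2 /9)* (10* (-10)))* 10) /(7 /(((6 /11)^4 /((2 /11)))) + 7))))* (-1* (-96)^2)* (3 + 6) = 72151.52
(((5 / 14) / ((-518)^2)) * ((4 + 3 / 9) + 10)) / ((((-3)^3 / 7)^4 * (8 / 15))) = 7525 / 46562734656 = 0.00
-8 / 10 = -4 / 5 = -0.80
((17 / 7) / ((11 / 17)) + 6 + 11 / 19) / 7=15116 / 10241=1.48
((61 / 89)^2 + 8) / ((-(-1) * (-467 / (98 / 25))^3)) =-63143630088 / 12605227289421875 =-0.00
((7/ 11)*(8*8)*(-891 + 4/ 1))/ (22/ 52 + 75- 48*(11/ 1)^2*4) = 10331776/ 6622781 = 1.56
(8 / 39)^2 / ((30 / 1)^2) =16 / 342225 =0.00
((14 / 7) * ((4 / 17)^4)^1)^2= 262144 / 6975757441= 0.00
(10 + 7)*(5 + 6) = 187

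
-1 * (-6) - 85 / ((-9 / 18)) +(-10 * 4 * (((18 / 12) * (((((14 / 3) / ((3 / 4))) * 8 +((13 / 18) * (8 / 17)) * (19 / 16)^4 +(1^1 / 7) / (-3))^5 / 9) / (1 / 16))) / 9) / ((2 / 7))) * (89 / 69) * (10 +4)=-991315908312838991352876782832617009353583381 / 4067031891493589429398546409324544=-243744316435.34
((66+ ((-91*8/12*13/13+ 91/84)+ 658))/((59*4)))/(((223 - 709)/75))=-199325/458784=-0.43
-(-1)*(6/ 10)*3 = 9/ 5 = 1.80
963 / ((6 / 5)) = 1605 / 2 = 802.50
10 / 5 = 2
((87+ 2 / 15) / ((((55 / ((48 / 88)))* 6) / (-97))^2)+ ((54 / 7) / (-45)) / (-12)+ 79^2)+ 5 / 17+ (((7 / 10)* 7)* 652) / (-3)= 2255648001823 / 435569750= 5178.61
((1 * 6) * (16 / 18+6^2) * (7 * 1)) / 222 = 2324 / 333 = 6.98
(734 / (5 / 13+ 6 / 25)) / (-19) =-238550 / 3857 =-61.85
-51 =-51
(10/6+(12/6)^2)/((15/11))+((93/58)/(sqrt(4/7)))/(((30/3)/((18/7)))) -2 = 2.70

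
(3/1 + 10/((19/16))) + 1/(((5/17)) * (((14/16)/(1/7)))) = 55749/4655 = 11.98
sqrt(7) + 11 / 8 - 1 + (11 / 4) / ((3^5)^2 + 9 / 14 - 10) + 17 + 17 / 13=sqrt(7) + 1606000369 / 85961720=21.33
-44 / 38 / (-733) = 22 / 13927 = 0.00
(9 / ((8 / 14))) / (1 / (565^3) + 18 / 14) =79539697125 / 6493036528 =12.25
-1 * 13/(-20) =13/20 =0.65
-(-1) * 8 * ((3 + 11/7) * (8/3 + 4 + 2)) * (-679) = -645632/3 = -215210.67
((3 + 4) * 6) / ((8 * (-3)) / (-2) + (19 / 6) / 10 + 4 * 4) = 2520 / 1699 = 1.48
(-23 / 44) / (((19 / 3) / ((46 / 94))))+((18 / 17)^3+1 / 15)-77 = -219449691589 / 2895623940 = -75.79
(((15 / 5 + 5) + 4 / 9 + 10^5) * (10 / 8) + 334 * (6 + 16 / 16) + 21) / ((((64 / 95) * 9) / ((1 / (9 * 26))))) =54450485 / 606528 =89.77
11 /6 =1.83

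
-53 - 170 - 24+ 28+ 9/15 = -1092/5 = -218.40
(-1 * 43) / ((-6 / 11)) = 473 / 6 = 78.83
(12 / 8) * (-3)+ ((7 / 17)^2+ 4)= -191 / 578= -0.33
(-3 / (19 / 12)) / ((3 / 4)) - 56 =-1112 / 19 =-58.53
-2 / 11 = -0.18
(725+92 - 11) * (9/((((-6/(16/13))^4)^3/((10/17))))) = 42606075576320/1799029744827343821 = 0.00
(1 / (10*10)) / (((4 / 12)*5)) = 3 / 500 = 0.01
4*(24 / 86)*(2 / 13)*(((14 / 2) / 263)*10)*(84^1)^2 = 47416320 / 147017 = 322.52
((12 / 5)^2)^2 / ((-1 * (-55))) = 20736 / 34375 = 0.60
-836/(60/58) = -12122/15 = -808.13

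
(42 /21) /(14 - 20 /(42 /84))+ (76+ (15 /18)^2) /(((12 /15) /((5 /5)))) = 179321 /1872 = 95.79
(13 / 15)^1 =13 / 15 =0.87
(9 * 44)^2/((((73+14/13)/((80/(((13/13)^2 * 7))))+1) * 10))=16308864/7781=2095.99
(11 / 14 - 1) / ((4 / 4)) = -3 / 14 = -0.21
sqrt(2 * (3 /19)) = sqrt(114) /19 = 0.56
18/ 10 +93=474/ 5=94.80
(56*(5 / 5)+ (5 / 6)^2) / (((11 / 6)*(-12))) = -2041 / 792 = -2.58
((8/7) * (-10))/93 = -80/651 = -0.12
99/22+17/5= 79/10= 7.90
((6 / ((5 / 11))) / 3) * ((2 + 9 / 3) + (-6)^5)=-170962 / 5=-34192.40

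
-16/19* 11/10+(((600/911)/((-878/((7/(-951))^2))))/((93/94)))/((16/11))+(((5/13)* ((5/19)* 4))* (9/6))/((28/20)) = -95486352198000509/193865539553668710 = -0.49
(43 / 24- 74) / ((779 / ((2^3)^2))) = -13864 / 2337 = -5.93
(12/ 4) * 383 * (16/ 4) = 4596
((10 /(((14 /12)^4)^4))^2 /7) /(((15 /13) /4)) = 2759002518114752306589204480 /7730993719707444524137094407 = 0.36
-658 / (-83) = 658 / 83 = 7.93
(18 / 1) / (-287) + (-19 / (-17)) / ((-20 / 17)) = -5813 / 5740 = -1.01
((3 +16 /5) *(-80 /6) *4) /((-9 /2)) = 1984 /27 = 73.48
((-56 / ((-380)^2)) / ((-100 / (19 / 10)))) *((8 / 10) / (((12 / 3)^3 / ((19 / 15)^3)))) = 0.00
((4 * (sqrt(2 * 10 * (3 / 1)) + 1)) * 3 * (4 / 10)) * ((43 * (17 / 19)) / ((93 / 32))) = 555.75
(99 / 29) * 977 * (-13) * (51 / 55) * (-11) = 64127349 / 145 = 442257.58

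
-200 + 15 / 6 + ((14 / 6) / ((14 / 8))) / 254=-150491 / 762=-197.49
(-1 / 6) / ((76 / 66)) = -11 / 76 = -0.14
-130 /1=-130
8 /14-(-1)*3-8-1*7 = -80 /7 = -11.43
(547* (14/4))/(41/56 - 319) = -107212/17823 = -6.02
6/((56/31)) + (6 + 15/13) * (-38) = -268.52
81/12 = 6.75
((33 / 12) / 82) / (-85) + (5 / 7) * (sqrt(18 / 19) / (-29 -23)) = -15 * sqrt(38) / 6916 -11 / 27880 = -0.01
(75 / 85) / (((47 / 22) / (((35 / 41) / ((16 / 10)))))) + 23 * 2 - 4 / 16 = 1505943 / 32759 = 45.97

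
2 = 2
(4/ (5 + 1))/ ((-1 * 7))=-2/ 21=-0.10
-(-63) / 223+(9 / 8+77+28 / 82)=5760015 / 73144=78.75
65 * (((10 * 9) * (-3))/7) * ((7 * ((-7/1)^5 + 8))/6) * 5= 245685375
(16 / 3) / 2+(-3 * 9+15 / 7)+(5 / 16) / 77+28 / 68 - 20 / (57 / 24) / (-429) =-337627175 / 15519504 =-21.76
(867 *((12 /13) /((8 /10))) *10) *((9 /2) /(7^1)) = 585225 /91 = 6431.04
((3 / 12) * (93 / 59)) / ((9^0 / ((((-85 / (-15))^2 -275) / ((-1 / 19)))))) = 643777 / 354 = 1818.58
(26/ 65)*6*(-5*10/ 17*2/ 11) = -240/ 187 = -1.28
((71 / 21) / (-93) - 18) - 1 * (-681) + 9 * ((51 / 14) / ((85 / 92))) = 6820358 / 9765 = 698.45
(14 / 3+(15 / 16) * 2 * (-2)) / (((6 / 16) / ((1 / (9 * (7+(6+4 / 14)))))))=0.02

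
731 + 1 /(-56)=40935 /56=730.98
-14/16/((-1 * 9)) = 7/72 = 0.10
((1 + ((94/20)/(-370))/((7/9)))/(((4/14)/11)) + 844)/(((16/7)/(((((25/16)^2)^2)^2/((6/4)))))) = 278814263916015625/30511447670784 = 9138.02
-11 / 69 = -0.16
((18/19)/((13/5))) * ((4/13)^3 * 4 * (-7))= -0.30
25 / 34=0.74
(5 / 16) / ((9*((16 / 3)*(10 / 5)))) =5 / 1536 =0.00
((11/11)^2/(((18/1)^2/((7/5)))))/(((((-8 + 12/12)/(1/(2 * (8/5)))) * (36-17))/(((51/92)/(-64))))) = 17/193314816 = 0.00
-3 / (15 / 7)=-7 / 5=-1.40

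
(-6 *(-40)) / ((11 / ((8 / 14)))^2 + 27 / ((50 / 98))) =96000 / 169393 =0.57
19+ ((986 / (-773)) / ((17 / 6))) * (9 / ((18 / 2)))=14339 / 773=18.55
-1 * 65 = -65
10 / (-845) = -2 / 169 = -0.01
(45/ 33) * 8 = 120/ 11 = 10.91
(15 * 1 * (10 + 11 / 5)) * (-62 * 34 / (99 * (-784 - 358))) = 64294 / 18843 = 3.41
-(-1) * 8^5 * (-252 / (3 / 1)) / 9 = -917504 / 3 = -305834.67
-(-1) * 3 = 3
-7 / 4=-1.75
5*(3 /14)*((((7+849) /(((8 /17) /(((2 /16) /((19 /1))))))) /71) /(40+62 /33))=900405 /208803616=0.00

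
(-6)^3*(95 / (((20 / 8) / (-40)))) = 328320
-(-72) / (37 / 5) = 360 / 37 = 9.73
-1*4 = -4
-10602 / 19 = -558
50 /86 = 25 /43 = 0.58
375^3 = 52734375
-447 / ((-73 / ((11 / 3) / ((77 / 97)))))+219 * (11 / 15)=482598 / 2555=188.88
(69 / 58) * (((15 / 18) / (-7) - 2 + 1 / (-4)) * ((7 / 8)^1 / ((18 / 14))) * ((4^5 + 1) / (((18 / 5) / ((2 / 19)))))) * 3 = -164199875 / 952128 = -172.46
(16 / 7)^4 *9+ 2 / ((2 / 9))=611433 / 2401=254.66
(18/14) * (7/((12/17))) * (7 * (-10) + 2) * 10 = -8670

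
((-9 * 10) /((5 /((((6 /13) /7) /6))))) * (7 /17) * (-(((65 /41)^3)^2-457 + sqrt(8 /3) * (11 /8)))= -37716817455216 /1049773037261 + 33 * sqrt(6) /442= -35.75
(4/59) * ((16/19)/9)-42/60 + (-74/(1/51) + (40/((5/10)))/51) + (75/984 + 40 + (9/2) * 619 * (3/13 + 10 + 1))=27550.26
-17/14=-1.21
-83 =-83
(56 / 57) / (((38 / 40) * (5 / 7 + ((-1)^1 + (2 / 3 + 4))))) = 0.24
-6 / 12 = -1 / 2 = -0.50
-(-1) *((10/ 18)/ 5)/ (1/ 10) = 10/ 9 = 1.11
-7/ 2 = -3.50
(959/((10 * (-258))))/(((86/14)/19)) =-127547/110940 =-1.15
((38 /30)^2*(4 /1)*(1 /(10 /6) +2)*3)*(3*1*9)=168948 /125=1351.58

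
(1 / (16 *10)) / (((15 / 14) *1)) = 7 / 1200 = 0.01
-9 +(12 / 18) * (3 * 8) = 7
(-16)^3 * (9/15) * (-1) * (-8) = -98304/5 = -19660.80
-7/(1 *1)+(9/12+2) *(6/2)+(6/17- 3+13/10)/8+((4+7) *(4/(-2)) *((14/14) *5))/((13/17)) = -2524077/17680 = -142.76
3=3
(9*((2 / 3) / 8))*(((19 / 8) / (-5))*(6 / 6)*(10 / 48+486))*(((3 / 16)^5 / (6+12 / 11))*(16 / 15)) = -65848167 / 10905190400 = -0.01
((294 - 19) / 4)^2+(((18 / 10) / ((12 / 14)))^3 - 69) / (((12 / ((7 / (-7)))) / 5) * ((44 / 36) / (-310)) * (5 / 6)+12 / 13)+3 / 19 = 598255687811 / 128310800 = 4662.55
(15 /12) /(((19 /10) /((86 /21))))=1075 /399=2.69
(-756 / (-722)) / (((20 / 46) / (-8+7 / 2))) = -39123 / 3610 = -10.84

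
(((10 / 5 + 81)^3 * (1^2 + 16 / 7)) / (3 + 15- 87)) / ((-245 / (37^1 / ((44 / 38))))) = 401966261 / 113190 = 3551.25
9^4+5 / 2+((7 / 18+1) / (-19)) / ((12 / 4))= 3367063 / 513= 6563.48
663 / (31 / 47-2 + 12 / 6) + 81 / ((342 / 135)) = 1037.17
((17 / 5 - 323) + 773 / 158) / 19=-248619 / 15010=-16.56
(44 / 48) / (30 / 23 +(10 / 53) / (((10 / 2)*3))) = 13409 / 19264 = 0.70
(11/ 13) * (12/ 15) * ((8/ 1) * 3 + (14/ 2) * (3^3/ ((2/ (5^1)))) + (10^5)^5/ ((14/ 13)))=2860000000000000000000152922/ 455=6285714285714285714286050.00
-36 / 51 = -12 / 17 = -0.71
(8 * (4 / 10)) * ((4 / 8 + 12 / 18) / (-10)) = -0.37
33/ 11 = 3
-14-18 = -32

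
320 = 320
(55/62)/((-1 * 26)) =-55/1612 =-0.03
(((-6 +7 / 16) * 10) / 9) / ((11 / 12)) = -445 / 66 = -6.74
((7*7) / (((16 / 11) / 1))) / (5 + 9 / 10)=2695 / 472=5.71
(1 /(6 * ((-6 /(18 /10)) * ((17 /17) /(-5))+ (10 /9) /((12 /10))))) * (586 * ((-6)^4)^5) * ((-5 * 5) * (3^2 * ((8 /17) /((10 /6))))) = -10412592990961753128960 /731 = -14244313257129621243.45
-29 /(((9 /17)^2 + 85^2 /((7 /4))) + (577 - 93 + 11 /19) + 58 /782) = -25637479 /4078573551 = -0.01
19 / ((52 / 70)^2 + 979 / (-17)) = -395675 / 1187783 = -0.33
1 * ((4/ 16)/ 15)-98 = -5879/ 60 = -97.98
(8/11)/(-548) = -2/1507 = -0.00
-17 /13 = -1.31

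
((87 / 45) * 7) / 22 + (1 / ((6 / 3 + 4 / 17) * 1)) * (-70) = -30.70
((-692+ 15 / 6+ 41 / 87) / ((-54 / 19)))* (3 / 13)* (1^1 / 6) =2277929 / 244296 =9.32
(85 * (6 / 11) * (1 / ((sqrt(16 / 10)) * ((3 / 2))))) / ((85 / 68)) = 68 * sqrt(10) / 11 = 19.55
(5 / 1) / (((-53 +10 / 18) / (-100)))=9.53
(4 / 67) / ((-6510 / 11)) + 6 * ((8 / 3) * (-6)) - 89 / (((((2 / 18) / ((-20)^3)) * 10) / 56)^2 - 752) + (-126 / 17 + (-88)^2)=3463116656747824800619724 / 453245608024469892555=7640.71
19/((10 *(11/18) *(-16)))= -171/880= -0.19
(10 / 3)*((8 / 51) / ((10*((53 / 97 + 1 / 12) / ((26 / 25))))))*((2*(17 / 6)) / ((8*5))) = 10088 / 824625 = 0.01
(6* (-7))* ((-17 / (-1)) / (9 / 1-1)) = -357 / 4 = -89.25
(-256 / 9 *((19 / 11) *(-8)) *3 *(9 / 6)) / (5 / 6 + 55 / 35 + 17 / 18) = 1225728 / 2321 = 528.10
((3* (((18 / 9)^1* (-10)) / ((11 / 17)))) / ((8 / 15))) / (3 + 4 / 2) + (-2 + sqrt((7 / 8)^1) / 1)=-35.84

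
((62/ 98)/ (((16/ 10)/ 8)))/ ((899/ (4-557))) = -395/ 203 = -1.95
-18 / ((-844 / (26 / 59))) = 117 / 12449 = 0.01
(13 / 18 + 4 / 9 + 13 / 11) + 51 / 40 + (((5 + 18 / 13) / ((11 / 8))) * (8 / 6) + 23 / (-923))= 11927389 / 1218360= 9.79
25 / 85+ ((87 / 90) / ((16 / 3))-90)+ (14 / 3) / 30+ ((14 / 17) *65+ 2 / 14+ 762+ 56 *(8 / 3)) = 30009815 / 34272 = 875.64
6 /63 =2 /21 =0.10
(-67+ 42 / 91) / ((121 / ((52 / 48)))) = -865 / 1452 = -0.60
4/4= 1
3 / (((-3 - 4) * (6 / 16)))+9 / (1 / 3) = 181 / 7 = 25.86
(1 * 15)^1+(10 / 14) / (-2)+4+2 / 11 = 2899 / 154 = 18.82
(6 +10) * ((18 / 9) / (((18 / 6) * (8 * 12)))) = 1 / 9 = 0.11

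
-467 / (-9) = 467 / 9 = 51.89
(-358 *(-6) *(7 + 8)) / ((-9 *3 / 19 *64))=-17005 / 48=-354.27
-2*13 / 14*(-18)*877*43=8824374 / 7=1260624.86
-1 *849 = -849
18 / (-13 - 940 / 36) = -81 / 176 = -0.46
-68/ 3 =-22.67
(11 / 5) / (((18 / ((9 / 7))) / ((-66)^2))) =23958 / 35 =684.51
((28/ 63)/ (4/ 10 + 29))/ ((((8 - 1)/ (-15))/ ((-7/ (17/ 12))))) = 400/ 2499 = 0.16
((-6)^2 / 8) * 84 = 378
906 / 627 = 1.44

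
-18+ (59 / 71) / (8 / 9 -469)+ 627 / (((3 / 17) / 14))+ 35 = 14884060826 / 299123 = 49759.00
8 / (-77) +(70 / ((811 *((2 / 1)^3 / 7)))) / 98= -51519 / 499576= -0.10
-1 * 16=-16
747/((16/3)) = 2241/16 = 140.06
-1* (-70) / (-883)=-0.08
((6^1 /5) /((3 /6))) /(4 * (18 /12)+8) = 6 /35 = 0.17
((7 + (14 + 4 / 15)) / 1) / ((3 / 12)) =1276 / 15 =85.07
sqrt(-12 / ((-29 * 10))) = sqrt(870) / 145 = 0.20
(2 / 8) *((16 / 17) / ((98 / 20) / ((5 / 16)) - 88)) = -25 / 7684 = -0.00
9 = 9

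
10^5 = 100000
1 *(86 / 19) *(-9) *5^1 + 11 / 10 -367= -108221 / 190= -569.58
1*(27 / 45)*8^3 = 1536 / 5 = 307.20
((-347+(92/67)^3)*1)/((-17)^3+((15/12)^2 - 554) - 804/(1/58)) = 0.01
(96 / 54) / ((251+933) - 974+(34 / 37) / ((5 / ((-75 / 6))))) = 592 / 69165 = 0.01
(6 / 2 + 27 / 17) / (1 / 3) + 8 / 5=1306 / 85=15.36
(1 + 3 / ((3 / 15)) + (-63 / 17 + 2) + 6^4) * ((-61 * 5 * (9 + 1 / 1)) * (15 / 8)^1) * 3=-1528621875 / 68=-22479733.46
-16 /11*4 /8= -8 /11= -0.73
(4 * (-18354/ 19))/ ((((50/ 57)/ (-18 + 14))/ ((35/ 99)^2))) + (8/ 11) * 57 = 2443400/ 1089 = 2243.71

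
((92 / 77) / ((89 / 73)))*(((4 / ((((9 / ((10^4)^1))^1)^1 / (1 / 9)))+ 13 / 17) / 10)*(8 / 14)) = 9147903896 / 330280335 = 27.70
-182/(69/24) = -63.30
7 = 7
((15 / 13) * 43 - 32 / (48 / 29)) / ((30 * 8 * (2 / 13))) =1181 / 1440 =0.82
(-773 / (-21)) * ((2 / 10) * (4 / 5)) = 3092 / 525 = 5.89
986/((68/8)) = 116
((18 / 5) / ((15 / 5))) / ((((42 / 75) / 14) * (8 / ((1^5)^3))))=15 / 4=3.75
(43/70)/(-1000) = -43/70000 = -0.00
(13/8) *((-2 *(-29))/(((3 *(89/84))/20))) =52780/89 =593.03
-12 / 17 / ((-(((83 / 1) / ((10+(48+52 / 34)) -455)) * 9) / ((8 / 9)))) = -96 / 289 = -0.33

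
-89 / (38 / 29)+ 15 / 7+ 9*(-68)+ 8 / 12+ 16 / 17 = -9172927 / 13566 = -676.17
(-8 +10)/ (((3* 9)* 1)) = 2/ 27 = 0.07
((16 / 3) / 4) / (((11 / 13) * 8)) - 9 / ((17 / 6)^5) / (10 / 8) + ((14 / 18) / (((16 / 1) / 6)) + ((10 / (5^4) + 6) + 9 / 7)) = 7.75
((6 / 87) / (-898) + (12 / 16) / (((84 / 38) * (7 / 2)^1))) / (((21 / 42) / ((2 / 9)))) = 27467 / 638029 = 0.04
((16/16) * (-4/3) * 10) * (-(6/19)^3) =2880/6859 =0.42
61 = 61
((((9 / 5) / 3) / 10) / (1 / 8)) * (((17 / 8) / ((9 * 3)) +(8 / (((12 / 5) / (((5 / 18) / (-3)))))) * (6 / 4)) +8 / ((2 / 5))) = 4237 / 450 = 9.42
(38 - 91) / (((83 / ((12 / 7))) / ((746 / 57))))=-158152 / 11039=-14.33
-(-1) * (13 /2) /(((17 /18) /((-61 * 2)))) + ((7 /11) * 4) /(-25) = -3925826 /4675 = -839.75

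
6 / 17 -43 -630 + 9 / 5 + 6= -56512 / 85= -664.85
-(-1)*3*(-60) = -180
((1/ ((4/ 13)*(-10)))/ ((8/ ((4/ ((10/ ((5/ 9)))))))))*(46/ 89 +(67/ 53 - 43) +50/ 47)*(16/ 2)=5786534/ 1995291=2.90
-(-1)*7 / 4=7 / 4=1.75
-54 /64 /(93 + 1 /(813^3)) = -14508930519 /1599206563904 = -0.01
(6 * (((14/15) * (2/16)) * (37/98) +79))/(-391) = -66397/54740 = -1.21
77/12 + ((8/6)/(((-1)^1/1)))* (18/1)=-17.58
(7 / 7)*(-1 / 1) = -1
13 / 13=1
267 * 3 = 801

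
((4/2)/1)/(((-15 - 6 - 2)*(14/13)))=-13/161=-0.08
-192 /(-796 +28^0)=64 /265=0.24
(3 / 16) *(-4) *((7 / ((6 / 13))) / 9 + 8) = -523 / 72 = -7.26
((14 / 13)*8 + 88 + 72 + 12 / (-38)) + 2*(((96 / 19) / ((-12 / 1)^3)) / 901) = 337091117 / 2002923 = 168.30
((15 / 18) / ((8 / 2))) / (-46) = -5 / 1104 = -0.00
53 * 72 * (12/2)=22896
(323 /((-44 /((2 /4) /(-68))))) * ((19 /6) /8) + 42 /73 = 735985 /1233408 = 0.60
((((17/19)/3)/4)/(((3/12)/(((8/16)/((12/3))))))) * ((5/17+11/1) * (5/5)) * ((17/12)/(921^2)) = 34/48349737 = 0.00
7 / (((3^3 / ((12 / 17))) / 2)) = 56 / 153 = 0.37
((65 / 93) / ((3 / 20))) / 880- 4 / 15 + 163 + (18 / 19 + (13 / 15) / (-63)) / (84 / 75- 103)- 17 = 9090255569261 / 62377609140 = 145.73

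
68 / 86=34 / 43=0.79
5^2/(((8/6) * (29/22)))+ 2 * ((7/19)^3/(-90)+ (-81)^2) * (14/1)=3288993140779/17901990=183722.21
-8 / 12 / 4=-1 / 6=-0.17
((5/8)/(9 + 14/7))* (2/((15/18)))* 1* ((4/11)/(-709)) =-6/85789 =-0.00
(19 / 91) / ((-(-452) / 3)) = 57 / 41132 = 0.00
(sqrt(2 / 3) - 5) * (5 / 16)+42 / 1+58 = 5 * sqrt(6) / 48+1575 / 16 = 98.69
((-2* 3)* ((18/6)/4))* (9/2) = -81/4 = -20.25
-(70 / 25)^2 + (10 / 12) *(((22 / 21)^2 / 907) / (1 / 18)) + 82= 247252466 / 3333225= 74.18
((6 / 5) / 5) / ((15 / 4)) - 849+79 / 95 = -848.10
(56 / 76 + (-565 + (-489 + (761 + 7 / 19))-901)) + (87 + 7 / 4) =-83915 / 76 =-1104.14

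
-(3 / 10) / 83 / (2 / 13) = -39 / 1660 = -0.02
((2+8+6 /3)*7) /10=42 /5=8.40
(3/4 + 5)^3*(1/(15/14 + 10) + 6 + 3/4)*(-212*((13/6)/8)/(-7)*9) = 106657710549/1111040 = 95998.08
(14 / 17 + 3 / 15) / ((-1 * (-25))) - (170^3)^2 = -51292334124999913 / 2125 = -24137568999999.96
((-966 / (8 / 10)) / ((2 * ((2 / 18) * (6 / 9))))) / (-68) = 119.86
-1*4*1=-4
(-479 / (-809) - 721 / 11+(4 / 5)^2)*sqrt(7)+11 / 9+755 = 6806 / 9 - 14308116*sqrt(7) / 222475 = 586.07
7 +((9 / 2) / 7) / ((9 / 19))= 117 / 14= 8.36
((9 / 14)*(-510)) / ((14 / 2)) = -2295 / 49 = -46.84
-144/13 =-11.08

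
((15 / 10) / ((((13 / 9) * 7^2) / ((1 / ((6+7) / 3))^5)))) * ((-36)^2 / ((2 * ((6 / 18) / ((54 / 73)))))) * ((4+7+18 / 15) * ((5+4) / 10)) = 94530599316 / 431637394825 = 0.22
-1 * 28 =-28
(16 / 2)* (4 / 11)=32 / 11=2.91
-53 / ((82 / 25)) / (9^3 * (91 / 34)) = -22525 / 2719899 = -0.01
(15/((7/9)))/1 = 135/7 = 19.29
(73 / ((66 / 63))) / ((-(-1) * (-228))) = -511 / 1672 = -0.31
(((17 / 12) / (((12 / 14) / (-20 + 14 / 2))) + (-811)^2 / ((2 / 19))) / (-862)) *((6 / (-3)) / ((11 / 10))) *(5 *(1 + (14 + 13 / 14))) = 228007169525 / 217224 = 1049640.78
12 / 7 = 1.71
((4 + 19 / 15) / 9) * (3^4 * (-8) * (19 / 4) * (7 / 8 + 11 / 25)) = -1184289 / 500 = -2368.58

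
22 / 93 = 0.24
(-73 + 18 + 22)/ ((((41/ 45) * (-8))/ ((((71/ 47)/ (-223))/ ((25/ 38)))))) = -400653/ 8594420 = -0.05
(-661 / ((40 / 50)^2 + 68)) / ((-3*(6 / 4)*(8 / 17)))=280925 / 61776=4.55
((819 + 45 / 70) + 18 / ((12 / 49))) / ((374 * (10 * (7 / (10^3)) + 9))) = 312600 / 1187263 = 0.26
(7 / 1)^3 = 343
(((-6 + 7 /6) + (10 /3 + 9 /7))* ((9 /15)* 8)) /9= -4 /35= -0.11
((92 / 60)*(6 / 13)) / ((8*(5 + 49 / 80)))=92 / 5837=0.02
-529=-529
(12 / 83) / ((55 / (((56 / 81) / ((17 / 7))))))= 1568 / 2095335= 0.00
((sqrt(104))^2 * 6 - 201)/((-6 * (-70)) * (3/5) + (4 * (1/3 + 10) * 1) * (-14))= -1269/980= -1.29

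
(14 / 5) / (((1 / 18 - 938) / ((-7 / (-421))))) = -1764 / 35538715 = -0.00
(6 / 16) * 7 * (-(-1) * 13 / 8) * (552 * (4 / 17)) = 18837 / 34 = 554.03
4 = 4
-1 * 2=-2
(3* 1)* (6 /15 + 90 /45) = 36 /5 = 7.20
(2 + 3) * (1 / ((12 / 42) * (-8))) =-2.19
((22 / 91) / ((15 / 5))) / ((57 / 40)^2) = 35200 / 886977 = 0.04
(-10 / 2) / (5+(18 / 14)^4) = -12005 / 18566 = -0.65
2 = 2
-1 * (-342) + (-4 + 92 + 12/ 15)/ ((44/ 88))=2598/ 5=519.60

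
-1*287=-287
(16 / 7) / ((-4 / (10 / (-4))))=10 / 7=1.43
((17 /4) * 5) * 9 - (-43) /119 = 91207 /476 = 191.61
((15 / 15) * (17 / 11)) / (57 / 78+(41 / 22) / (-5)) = 1105 / 256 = 4.32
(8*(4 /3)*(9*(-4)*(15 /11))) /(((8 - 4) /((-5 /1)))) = 7200 /11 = 654.55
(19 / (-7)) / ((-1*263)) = 19 / 1841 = 0.01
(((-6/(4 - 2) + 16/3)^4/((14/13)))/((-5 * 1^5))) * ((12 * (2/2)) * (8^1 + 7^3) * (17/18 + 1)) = -45085.44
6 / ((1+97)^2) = 3 / 4802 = 0.00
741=741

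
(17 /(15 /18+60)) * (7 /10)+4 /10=1087 /1825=0.60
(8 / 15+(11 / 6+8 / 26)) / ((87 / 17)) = 17731 / 33930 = 0.52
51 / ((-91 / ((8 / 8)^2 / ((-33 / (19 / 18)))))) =323 / 18018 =0.02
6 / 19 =0.32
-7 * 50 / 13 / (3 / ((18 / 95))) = -420 / 247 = -1.70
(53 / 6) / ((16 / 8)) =53 / 12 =4.42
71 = 71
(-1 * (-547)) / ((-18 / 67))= -36649 / 18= -2036.06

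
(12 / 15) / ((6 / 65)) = 26 / 3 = 8.67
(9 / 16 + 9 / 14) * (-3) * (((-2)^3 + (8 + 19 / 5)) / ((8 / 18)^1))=-13851 / 448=-30.92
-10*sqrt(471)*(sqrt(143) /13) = -10*sqrt(67353) /13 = -199.63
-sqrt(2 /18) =-1 /3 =-0.33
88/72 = 11/9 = 1.22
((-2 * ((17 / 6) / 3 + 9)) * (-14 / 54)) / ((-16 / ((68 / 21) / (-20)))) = 3043 / 58320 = 0.05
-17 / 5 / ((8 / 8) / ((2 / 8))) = -17 / 20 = -0.85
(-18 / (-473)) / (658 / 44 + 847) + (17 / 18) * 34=26183725 / 815409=32.11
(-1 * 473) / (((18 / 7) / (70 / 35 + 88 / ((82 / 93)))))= -6910057 / 369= -18726.44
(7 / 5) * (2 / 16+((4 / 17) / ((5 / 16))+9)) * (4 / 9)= 15673 / 2550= 6.15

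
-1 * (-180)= 180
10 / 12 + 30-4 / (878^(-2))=-18501031 / 6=-3083505.17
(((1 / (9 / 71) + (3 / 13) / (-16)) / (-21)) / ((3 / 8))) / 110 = -0.01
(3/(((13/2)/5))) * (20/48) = 25/26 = 0.96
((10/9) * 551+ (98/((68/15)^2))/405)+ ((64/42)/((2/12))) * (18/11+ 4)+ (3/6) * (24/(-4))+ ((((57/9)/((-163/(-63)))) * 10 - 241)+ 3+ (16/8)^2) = 13094187459/29017912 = 451.24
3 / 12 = 1 / 4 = 0.25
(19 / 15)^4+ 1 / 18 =266267 / 101250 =2.63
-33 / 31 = -1.06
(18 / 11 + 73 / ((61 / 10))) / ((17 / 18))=164304 / 11407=14.40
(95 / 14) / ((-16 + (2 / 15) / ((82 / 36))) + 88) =19475 / 206808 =0.09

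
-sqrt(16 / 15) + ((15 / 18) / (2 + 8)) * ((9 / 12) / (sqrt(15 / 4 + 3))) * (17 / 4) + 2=-4 * sqrt(15) / 15 + 17 * sqrt(3) / 288 + 2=1.07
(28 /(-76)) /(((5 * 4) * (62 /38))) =-7 /620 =-0.01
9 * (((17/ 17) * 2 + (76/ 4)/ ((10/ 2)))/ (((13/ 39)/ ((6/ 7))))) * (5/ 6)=783/ 7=111.86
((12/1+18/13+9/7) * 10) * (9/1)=120150/91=1320.33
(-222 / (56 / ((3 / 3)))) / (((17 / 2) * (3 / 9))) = -333 / 238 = -1.40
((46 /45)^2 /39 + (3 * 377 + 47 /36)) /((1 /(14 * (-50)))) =-2503926523 /3159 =-792632.64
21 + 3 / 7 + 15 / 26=4005 / 182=22.01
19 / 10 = 1.90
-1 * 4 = -4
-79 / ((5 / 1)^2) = -3.16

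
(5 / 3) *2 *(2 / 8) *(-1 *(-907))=755.83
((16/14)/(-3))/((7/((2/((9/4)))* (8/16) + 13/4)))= -38/189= -0.20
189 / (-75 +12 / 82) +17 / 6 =631 / 2046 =0.31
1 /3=0.33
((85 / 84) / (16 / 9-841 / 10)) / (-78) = 425 / 2696876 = 0.00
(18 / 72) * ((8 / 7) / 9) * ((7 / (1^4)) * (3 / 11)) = 2 / 33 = 0.06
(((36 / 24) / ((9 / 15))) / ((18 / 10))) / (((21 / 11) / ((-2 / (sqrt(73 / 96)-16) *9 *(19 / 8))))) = 5225 *sqrt(438) / 1029126 + 334400 / 171521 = 2.06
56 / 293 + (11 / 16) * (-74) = -118803 / 2344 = -50.68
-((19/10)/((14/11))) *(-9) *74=69597/70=994.24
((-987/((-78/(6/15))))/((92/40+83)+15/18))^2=974169/282105616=0.00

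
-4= -4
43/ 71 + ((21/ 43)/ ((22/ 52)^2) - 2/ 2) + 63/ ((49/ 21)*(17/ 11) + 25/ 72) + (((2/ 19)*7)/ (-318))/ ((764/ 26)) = 24386548521586307/ 1334778892768266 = 18.27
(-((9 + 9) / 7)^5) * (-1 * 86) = 162502848 / 16807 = 9668.76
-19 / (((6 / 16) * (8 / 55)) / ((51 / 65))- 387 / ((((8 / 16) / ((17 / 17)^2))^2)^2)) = 3553 / 1157891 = 0.00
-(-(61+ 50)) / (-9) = -37 / 3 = -12.33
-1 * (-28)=28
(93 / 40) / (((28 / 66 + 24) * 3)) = 33 / 1040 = 0.03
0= 0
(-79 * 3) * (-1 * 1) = 237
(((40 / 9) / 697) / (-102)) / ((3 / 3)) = -20 / 319923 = -0.00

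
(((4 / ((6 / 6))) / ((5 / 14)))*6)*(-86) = -28896 / 5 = -5779.20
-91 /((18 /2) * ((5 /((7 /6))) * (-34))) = 637 /9180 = 0.07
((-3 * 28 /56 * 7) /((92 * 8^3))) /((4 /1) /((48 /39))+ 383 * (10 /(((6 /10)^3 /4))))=-567 /180416586752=-0.00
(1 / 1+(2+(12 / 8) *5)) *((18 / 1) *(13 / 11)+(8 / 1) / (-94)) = 115017 / 517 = 222.47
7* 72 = 504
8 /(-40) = -0.20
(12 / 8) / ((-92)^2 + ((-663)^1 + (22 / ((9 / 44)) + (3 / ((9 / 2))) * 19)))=27 / 142582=0.00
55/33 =5/3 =1.67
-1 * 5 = -5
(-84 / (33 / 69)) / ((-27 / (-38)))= -24472 / 99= -247.19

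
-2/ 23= -0.09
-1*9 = -9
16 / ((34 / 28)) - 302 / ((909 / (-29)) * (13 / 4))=3242552 / 200889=16.14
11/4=2.75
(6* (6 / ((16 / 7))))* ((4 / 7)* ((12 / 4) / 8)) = 27 / 8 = 3.38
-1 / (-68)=1 / 68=0.01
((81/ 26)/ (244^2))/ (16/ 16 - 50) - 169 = -12818458097/ 75848864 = -169.00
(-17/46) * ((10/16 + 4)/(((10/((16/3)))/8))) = -2516/345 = -7.29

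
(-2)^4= 16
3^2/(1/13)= 117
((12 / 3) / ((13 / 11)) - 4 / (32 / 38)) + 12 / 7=127 / 364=0.35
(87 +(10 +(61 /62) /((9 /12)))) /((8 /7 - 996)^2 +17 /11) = 4928077 /49612811277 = 0.00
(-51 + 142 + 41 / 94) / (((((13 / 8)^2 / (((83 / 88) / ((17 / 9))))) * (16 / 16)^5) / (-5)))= -128409300 / 1485341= -86.45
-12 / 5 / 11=-12 / 55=-0.22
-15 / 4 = -3.75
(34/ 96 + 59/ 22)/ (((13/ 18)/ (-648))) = -389529/ 143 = -2723.98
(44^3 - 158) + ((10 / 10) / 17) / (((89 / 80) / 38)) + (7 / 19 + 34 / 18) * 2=21999869674 / 258723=85032.52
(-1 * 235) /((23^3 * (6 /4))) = -470 /36501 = -0.01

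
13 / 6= 2.17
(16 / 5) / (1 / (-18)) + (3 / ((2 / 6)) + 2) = -233 / 5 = -46.60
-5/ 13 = -0.38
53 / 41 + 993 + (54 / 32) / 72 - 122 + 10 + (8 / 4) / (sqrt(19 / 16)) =8 * sqrt(19) / 19 + 4630395 / 5248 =884.15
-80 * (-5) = 400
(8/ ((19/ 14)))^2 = 12544/ 361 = 34.75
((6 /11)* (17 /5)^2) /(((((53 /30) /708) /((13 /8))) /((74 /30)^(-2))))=538641090 /798127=674.88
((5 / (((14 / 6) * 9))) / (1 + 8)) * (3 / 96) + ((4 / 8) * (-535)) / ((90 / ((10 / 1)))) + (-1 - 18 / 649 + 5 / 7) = -117891331 / 3925152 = -30.03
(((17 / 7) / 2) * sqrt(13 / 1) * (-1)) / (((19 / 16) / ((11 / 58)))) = -748 * sqrt(13) / 3857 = -0.70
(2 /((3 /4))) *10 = 80 /3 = 26.67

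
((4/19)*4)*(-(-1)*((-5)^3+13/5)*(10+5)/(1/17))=-499392/19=-26283.79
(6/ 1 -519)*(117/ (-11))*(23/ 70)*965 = 266433219/ 154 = 1730085.84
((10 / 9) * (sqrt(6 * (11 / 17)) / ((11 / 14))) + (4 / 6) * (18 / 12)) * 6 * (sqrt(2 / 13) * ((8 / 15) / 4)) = 4 * sqrt(26) / 65 + 224 * sqrt(7293) / 21879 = 1.19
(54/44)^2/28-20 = -270311/13552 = -19.95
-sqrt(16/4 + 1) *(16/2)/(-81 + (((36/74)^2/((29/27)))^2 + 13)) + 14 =3152338802 *sqrt(5)/26775747941 + 14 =14.26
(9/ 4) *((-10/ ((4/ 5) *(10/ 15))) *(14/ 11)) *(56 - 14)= -99225/ 44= -2255.11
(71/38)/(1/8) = 284/19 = 14.95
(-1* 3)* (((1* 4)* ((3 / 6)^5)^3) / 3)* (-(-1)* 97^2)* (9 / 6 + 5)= -122317 / 16384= -7.47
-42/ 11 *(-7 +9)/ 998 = -42/ 5489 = -0.01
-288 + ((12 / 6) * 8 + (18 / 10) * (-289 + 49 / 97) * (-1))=119936 / 485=247.29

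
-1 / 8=-0.12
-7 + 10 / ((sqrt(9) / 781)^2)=6099547 / 9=677727.44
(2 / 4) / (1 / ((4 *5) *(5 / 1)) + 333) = 50 / 33301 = 0.00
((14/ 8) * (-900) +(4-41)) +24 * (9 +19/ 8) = -1339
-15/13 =-1.15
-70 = -70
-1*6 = -6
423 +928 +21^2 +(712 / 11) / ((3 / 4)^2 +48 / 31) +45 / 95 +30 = 405509047 / 218823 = 1853.14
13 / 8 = 1.62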